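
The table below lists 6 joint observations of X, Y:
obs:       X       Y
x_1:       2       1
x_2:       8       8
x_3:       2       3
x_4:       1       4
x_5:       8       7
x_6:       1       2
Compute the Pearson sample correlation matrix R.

Step 1 — column means:
  mean(X) = (2 + 8 + 2 + 1 + 8 + 1) / 6 = 22/6 = 3.6667
  mean(Y) = (1 + 8 + 3 + 4 + 7 + 2) / 6 = 25/6 = 4.1667

Step 2 — sample variances and covariances s[i,j] = (1/(n-1)) · Σ_k (x_{k,i} - mean_i) · (x_{k,j} - mean_j), with n-1 = 5:
  s[X,X] = ((-1.6667)·(-1.6667) + (4.3333)·(4.3333) + (-1.6667)·(-1.6667) + (-2.6667)·(-2.6667) + (4.3333)·(4.3333) + (-2.6667)·(-2.6667)) / 5 = 57.3333/5 = 11.4667
  s[X,Y] = ((-1.6667)·(-3.1667) + (4.3333)·(3.8333) + (-1.6667)·(-1.1667) + (-2.6667)·(-0.1667) + (4.3333)·(2.8333) + (-2.6667)·(-2.1667)) / 5 = 42.3333/5 = 8.4667
  s[Y,Y] = ((-3.1667)·(-3.1667) + (3.8333)·(3.8333) + (-1.1667)·(-1.1667) + (-0.1667)·(-0.1667) + (2.8333)·(2.8333) + (-2.1667)·(-2.1667)) / 5 = 38.8333/5 = 7.7667
  Sample standard deviations s_i = √(s[i,i]):
  s(X) = √(11.4667) = 3.3862
  s(Y) = √(7.7667) = 2.7869

Step 3 — r_{ij} = s_{ij} / (s_i · s_j):
  r[X,X] = 1 (diagonal).
  r[X,Y] = 8.4667 / (3.3862 · 2.7869) = 8.4667 / 9.437 = 0.8972
  r[Y,Y] = 1 (diagonal).

R is symmetric with unit diagonal. Assembling:

R = [[1, 0.8972],
 [0.8972, 1]]


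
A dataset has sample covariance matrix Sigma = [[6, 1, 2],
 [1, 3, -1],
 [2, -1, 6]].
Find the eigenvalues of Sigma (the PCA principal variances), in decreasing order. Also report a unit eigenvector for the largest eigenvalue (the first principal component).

Step 1 — characteristic polynomial p(λ) = det(λI - Sigma) = λ³ - tr·λ² + c_1·λ - det, where tr = trace, c_1 = sum of the principal 2×2 minors, det = det(Sigma):
  tr = 6 + 3 + 6 = 15,
  c_1 = (6·3 - (1)²) + (6·6 - (2)²) + (3·6 - (-1)²) = 17 + 32 + 17 = 66,
  det = 6·(3·6 - (-1)²) - (1)·((1)·6 - (-1)·(2)) + (2)·((1)·(-1) - 3·(2)) = 6·(17) - (1)·(8) + (2)·(-7) = 80.
  So p(λ) = λ³ - 15λ² + 66λ - 80.
Step 2 — look for an integer root (rational root theorem: any rational root is an integer divisor of 80). Testing λ = 2:
  p(2) = 8 - 60 + 132 - 80 = 0  ✓
  Dividing out (λ - 2): p(λ) = (λ - 2)(λ² - 13λ + 40).
Step 3 — remaining eigenvalues from the quadratic λ² - 13λ + 40 = 0:
  Δ = 13² - 4·40 = 169 - 160 = 9,  λ = (13 ± √9)/2 = (13 ± 3)/2 = 8 or 5.
  Sorted: λ_1 = 8,  λ_2 = 5,  λ_3 = 2  (check: sum = 15 = tr ✓).

Step 4 — unit eigenvector for λ_1 = 8: v spans the null space of (Sigma - λ_1 I), whose rows are
  r_1 = (-2, 1, 2),  r_2 = (1, -5, -1),  r_3 = (2, -1, -2).
  v is orthogonal to every row, so take v ∝ r_1 × r_2 = ((1)·(-1) - (2)·(-5), (2)·(1) - (-2)·(-1), (-2)·(-5) - (1)·(1)) = (9, 0, 9).
  Rescale (divide by 9): u = (1, 0, 1).
  ||u|| = √((1)² + (0)² + (1)²) = √(2) ≈ 1.4142,  v_1 = u/||u|| ≈ (0.7071, 0, 0.7071) (||v_1|| = 1).

λ_1 = 8,  λ_2 = 5,  λ_3 = 2;  v_1 ≈ (0.7071, 0, 0.7071)


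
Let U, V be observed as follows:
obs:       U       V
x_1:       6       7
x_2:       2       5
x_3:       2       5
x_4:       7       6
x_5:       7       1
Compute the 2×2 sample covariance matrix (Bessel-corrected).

Step 1 — column means:
  mean(U) = (6 + 2 + 2 + 7 + 7) / 5 = 24/5 = 4.8
  mean(V) = (7 + 5 + 5 + 6 + 1) / 5 = 24/5 = 4.8

Step 2 — sample covariance S[i,j] = (1/(n-1)) · Σ_k (x_{k,i} - mean_i) · (x_{k,j} - mean_j), with n-1 = 4.
  S[U,U] = ((1.2)·(1.2) + (-2.8)·(-2.8) + (-2.8)·(-2.8) + (2.2)·(2.2) + (2.2)·(2.2)) / 4 = 26.8/4 = 6.7
  S[U,V] = ((1.2)·(2.2) + (-2.8)·(0.2) + (-2.8)·(0.2) + (2.2)·(1.2) + (2.2)·(-3.8)) / 4 = -4.2/4 = -1.05
  S[V,V] = ((2.2)·(2.2) + (0.2)·(0.2) + (0.2)·(0.2) + (1.2)·(1.2) + (-3.8)·(-3.8)) / 4 = 20.8/4 = 5.2

S is symmetric (S[j,i] = S[i,j]). Assembling:

S = [[6.7, -1.05],
 [-1.05, 5.2]]


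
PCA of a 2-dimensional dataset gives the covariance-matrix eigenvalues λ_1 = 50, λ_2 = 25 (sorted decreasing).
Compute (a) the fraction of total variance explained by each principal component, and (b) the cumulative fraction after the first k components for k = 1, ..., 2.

Step 1 — total variance = trace(Sigma) = Σ λ_i = 50 + 25 = 75.

Step 2 — fraction explained by component i = λ_i / Σ λ:
  PC1: 50/75 = 0.6667
  PC2: 25/75 = 0.3333

Step 3 — cumulative fraction after k components = (λ_1 + ... + λ_k) / Σ λ:
  k = 1: 50/75 = 0.6667
  k = 2: (50 + 25)/75 = 75/75 = 1

Summary (fraction, with percent):

explained: PC1 0.6667 (66.67%), PC2 0.3333 (33.33%);  cumulative: 0.6667, 1


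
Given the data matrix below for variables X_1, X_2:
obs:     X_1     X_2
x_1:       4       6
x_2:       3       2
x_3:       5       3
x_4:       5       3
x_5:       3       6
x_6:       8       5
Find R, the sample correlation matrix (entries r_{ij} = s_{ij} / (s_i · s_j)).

Step 1 — column means:
  mean(X_1) = (4 + 3 + 5 + 5 + 3 + 8) / 6 = 28/6 = 4.6667
  mean(X_2) = (6 + 2 + 3 + 3 + 6 + 5) / 6 = 25/6 = 4.1667

Step 2 — sample variances and covariances s[i,j] = (1/(n-1)) · Σ_k (x_{k,i} - mean_i) · (x_{k,j} - mean_j), with n-1 = 5:
  s[X_1,X_1] = ((-0.6667)·(-0.6667) + (-1.6667)·(-1.6667) + (0.3333)·(0.3333) + (0.3333)·(0.3333) + (-1.6667)·(-1.6667) + (3.3333)·(3.3333)) / 5 = 17.3333/5 = 3.4667
  s[X_1,X_2] = ((-0.6667)·(1.8333) + (-1.6667)·(-2.1667) + (0.3333)·(-1.1667) + (0.3333)·(-1.1667) + (-1.6667)·(1.8333) + (3.3333)·(0.8333)) / 5 = 1.3333/5 = 0.2667
  s[X_2,X_2] = ((1.8333)·(1.8333) + (-2.1667)·(-2.1667) + (-1.1667)·(-1.1667) + (-1.1667)·(-1.1667) + (1.8333)·(1.8333) + (0.8333)·(0.8333)) / 5 = 14.8333/5 = 2.9667
  Sample standard deviations s_i = √(s[i,i]):
  s(X_1) = √(3.4667) = 1.8619
  s(X_2) = √(2.9667) = 1.7224

Step 3 — r_{ij} = s_{ij} / (s_i · s_j):
  r[X_1,X_1] = 1 (diagonal).
  r[X_1,X_2] = 0.2667 / (1.8619 · 1.7224) = 0.2667 / 3.2069 = 0.0832
  r[X_2,X_2] = 1 (diagonal).

R is symmetric with unit diagonal. Assembling:

R = [[1, 0.0832],
 [0.0832, 1]]


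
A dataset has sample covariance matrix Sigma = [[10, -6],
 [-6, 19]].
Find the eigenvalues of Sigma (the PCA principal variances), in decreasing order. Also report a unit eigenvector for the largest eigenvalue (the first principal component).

Step 1 — characteristic polynomial of 2×2 Sigma:
  det(Sigma - λI) = λ² - trace · λ + det = 0.
  trace = 10 + 19 = 29, det = 10·19 - (-6)² = 154.
Step 2 — discriminant:
  Δ = trace² - 4·det = 841 - 616 = 225.
Step 3 — eigenvalues:
  λ = (trace ± √Δ)/2 = (29 ± 15)/2,
  λ_1 = 22,  λ_2 = 7.

Step 4 — unit eigenvector for λ_1: solve (Sigma - λ_1 I)v = 0. First row:
  (10 - 22)·v_x + (-6)·v_y = 0, i.e. (-12)·v_x + (-6)·v_y = 0,
  so v ∝ (b, λ_1 - a) = (-6, 12); multiply by -1 so the first entry is positive: u = (6, -12).
  ||u|| = √((6)² + (-12)²) = √(180) ≈ 13.4164,
  v_1 = u/||u|| ≈ (0.4472, -0.8944) (||v_1|| = 1).

λ_1 = 22,  λ_2 = 7;  v_1 ≈ (0.4472, -0.8944)


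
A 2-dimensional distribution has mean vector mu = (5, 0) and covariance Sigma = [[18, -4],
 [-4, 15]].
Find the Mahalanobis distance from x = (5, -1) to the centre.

Step 1 — centre the observation: (x - mu) = (0, -1).

Step 2 — invert Sigma. det(Sigma) = 18·15 - (-4)² = 254.
  Sigma^{-1} = (1/det) · [[d, -b], [-b, a]] = [[0.0591, 0.0157],
 [0.0157, 0.0709]].

Step 3 — form the quadratic (x - mu)^T · Sigma^{-1} · (x - mu):
  Sigma^{-1} · (x - mu) = (-0.0157, -0.0709).
  (x - mu)^T · [Sigma^{-1} · (x - mu)] = (0)·(-0.0157) + (-1)·(-0.0709) = 0.0709.

Step 4 — take square root: d = √(0.0709) ≈ 0.2662.

d(x, mu) = √(0.0709) ≈ 0.2662


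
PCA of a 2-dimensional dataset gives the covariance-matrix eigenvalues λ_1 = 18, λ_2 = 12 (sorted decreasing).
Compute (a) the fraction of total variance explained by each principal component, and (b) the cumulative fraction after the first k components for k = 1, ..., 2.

Step 1 — total variance = trace(Sigma) = Σ λ_i = 18 + 12 = 30.

Step 2 — fraction explained by component i = λ_i / Σ λ:
  PC1: 18/30 = 0.6
  PC2: 12/30 = 0.4

Step 3 — cumulative fraction after k components = (λ_1 + ... + λ_k) / Σ λ:
  k = 1: 18/30 = 0.6
  k = 2: (18 + 12)/30 = 30/30 = 1

Summary (fraction, with percent):

explained: PC1 0.6 (60%), PC2 0.4 (40%);  cumulative: 0.6, 1


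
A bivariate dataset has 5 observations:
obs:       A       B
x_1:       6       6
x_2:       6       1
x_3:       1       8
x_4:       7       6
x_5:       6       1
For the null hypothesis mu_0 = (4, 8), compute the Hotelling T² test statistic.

Step 1 — sample mean vector:
  mean(A) = (6 + 6 + 1 + 7 + 6) / 5 = 26/5 = 5.2
  mean(B) = (6 + 1 + 8 + 6 + 1) / 5 = 22/5 = 4.4
  x̄ = (5.2, 4.4),  deviation x̄ - mu_0 = (5.2, 4.4) - (4, 8) = (1.2, -3.6).

Step 2 — sample covariance matrix, S[i,j] = (1/(n-1)) · Σ_k (x_{k,i} - mean_i) · (x_{k,j} - mean_j), divisor n-1 = 4:
  S[A,A] = ((0.8)·(0.8) + (0.8)·(0.8) + (-4.2)·(-4.2) + (1.8)·(1.8) + (0.8)·(0.8)) / 4 = 22.8/4 = 5.7
  S[A,B] = ((0.8)·(1.6) + (0.8)·(-3.4) + (-4.2)·(3.6) + (1.8)·(1.6) + (0.8)·(-3.4)) / 4 = -16.4/4 = -4.1
  S[B,B] = ((1.6)·(1.6) + (-3.4)·(-3.4) + (3.6)·(3.6) + (1.6)·(1.6) + (-3.4)·(-3.4)) / 4 = 41.2/4 = 10.3
  S = [[5.7, -4.1],
 [-4.1, 10.3]].

Step 3 — invert S. det(S) = 5.7·10.3 - (-4.1)² = 41.9.
  S^{-1} = (1/det) · [[d, -b], [-b, a]] = [[0.2458, 0.0979],
 [0.0979, 0.136]].

Step 4 — quadratic form (x̄ - mu_0)^T · S^{-1} · (x̄ - mu_0):
  S^{-1} · (x̄ - mu_0) = (-0.0573, -0.3723),
  (x̄ - mu_0)^T · [...] = (1.2)·(-0.0573) + (-3.6)·(-0.3723) = 1.2716.

Step 5 — scale by n: T² = 5 · 1.2716 = 6.358.

T² ≈ 6.358


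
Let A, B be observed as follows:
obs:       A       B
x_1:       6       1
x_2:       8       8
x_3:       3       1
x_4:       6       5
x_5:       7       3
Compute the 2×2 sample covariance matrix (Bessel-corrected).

Step 1 — column means:
  mean(A) = (6 + 8 + 3 + 6 + 7) / 5 = 30/5 = 6
  mean(B) = (1 + 8 + 1 + 5 + 3) / 5 = 18/5 = 3.6

Step 2 — sample covariance S[i,j] = (1/(n-1)) · Σ_k (x_{k,i} - mean_i) · (x_{k,j} - mean_j), with n-1 = 4.
  S[A,A] = ((0)·(0) + (2)·(2) + (-3)·(-3) + (0)·(0) + (1)·(1)) / 4 = 14/4 = 3.5
  S[A,B] = ((0)·(-2.6) + (2)·(4.4) + (-3)·(-2.6) + (0)·(1.4) + (1)·(-0.6)) / 4 = 16/4 = 4
  S[B,B] = ((-2.6)·(-2.6) + (4.4)·(4.4) + (-2.6)·(-2.6) + (1.4)·(1.4) + (-0.6)·(-0.6)) / 4 = 35.2/4 = 8.8

S is symmetric (S[j,i] = S[i,j]). Assembling:

S = [[3.5, 4],
 [4, 8.8]]


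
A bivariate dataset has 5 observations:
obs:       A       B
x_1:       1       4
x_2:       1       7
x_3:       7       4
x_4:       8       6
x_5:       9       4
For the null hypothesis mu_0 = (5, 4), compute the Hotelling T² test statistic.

Step 1 — sample mean vector:
  mean(A) = (1 + 1 + 7 + 8 + 9) / 5 = 26/5 = 5.2
  mean(B) = (4 + 7 + 4 + 6 + 4) / 5 = 25/5 = 5
  x̄ = (5.2, 5),  deviation x̄ - mu_0 = (5.2, 5) - (5, 4) = (0.2, 1).

Step 2 — sample covariance matrix, S[i,j] = (1/(n-1)) · Σ_k (x_{k,i} - mean_i) · (x_{k,j} - mean_j), divisor n-1 = 4:
  S[A,A] = ((-4.2)·(-4.2) + (-4.2)·(-4.2) + (1.8)·(1.8) + (2.8)·(2.8) + (3.8)·(3.8)) / 4 = 60.8/4 = 15.2
  S[A,B] = ((-4.2)·(-1) + (-4.2)·(2) + (1.8)·(-1) + (2.8)·(1) + (3.8)·(-1)) / 4 = -7/4 = -1.75
  S[B,B] = ((-1)·(-1) + (2)·(2) + (-1)·(-1) + (1)·(1) + (-1)·(-1)) / 4 = 8/4 = 2
  S = [[15.2, -1.75],
 [-1.75, 2]].

Step 3 — invert S. det(S) = 15.2·2 - (-1.75)² = 27.3375.
  S^{-1} = (1/det) · [[d, -b], [-b, a]] = [[0.0732, 0.064],
 [0.064, 0.556]].

Step 4 — quadratic form (x̄ - mu_0)^T · S^{-1} · (x̄ - mu_0):
  S^{-1} · (x̄ - mu_0) = (0.0786, 0.5688),
  (x̄ - mu_0)^T · [...] = (0.2)·(0.0786) + (1)·(0.5688) = 0.5845.

Step 5 — scale by n: T² = 5 · 0.5845 = 2.9227.

T² ≈ 2.9227


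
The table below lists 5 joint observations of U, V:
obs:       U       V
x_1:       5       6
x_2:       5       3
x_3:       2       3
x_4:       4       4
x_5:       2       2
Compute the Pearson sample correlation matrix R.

Step 1 — column means:
  mean(U) = (5 + 5 + 2 + 4 + 2) / 5 = 18/5 = 3.6
  mean(V) = (6 + 3 + 3 + 4 + 2) / 5 = 18/5 = 3.6

Step 2 — sample variances and covariances s[i,j] = (1/(n-1)) · Σ_k (x_{k,i} - mean_i) · (x_{k,j} - mean_j), with n-1 = 4:
  s[U,U] = ((1.4)·(1.4) + (1.4)·(1.4) + (-1.6)·(-1.6) + (0.4)·(0.4) + (-1.6)·(-1.6)) / 4 = 9.2/4 = 2.3
  s[U,V] = ((1.4)·(2.4) + (1.4)·(-0.6) + (-1.6)·(-0.6) + (0.4)·(0.4) + (-1.6)·(-1.6)) / 4 = 6.2/4 = 1.55
  s[V,V] = ((2.4)·(2.4) + (-0.6)·(-0.6) + (-0.6)·(-0.6) + (0.4)·(0.4) + (-1.6)·(-1.6)) / 4 = 9.2/4 = 2.3
  Sample standard deviations s_i = √(s[i,i]):
  s(U) = √(2.3) = 1.5166
  s(V) = √(2.3) = 1.5166

Step 3 — r_{ij} = s_{ij} / (s_i · s_j):
  r[U,U] = 1 (diagonal).
  r[U,V] = 1.55 / (1.5166 · 1.5166) = 1.55 / 2.3 = 0.6739
  r[V,V] = 1 (diagonal).

R is symmetric with unit diagonal. Assembling:

R = [[1, 0.6739],
 [0.6739, 1]]


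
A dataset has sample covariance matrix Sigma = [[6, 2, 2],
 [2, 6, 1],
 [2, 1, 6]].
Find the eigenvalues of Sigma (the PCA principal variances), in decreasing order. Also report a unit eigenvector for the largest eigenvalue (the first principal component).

Step 1 — characteristic polynomial p(λ) = det(λI - Sigma) = λ³ - tr·λ² + c_1·λ - det, where tr = trace, c_1 = sum of the principal 2×2 minors, det = det(Sigma):
  tr = 6 + 6 + 6 = 18,
  c_1 = (6·6 - (2)²) + (6·6 - (2)²) + (6·6 - (1)²) = 32 + 32 + 35 = 99,
  det = 6·(6·6 - (1)²) - (2)·((2)·6 - (1)·(2)) + (2)·((2)·(1) - 6·(2)) = 6·(35) - (2)·(10) + (2)·(-10) = 170.
  So p(λ) = λ³ - 18λ² + 99λ - 170.
Step 2 — look for an integer root (rational root theorem: any rational root is an integer divisor of 170). Testing λ = 5:
  p(5) = 125 - 450 + 495 - 170 = 0  ✓
  Dividing out (λ - 5): p(λ) = (λ - 5)(λ² - 13λ + 34).
Step 3 — remaining eigenvalues from the quadratic λ² - 13λ + 34 = 0:
  Δ = 13² - 4·34 = 169 - 136 = 33,  λ = (13 ± √33)/2 = (13 ± 5.7446)/2 ≈ 9.3723 or 3.6277.
  Sorted: λ_1 = 9.3723,  λ_2 = 5,  λ_3 = 3.6277  (check: sum = 18 = tr ✓).

Step 4 — unit eigenvector for λ_1 ≈ 9.3723: v spans the null space of (Sigma - λ_1 I), whose rows are
  r_1 = (-3.3723, 2, 2),  r_2 = (2, -3.3723, 1),  r_3 = (2, 1, -3.3723).
  v is orthogonal to every row, so take v ∝ r_1 × r_2 = ((2)·(1) - (2)·(-3.3723), (2)·(2) - (-3.3723)·(1), (-3.3723)·(-3.3723) - (2)·(2)) ≈ (8.7446, 7.3723, 7.3723).
  Let u = (8.7446, 7.3723, 7.3723).
  ||u|| = √((8.7446)² + (7.3723)² + (7.3723)²) = √(185.1684) ≈ 13.6077,  v_1 = u/||u|| ≈ (0.6426, 0.5418, 0.5418) (||v_1|| = 1).

λ_1 = 9.3723,  λ_2 = 5,  λ_3 = 3.6277;  v_1 ≈ (0.6426, 0.5418, 0.5418)


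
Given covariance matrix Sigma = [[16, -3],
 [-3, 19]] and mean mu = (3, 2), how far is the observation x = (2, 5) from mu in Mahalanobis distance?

Step 1 — centre the observation: (x - mu) = (-1, 3).

Step 2 — invert Sigma. det(Sigma) = 16·19 - (-3)² = 295.
  Sigma^{-1} = (1/det) · [[d, -b], [-b, a]] = [[0.0644, 0.0102],
 [0.0102, 0.0542]].

Step 3 — form the quadratic (x - mu)^T · Sigma^{-1} · (x - mu):
  Sigma^{-1} · (x - mu) = (-0.0339, 0.1525).
  (x - mu)^T · [Sigma^{-1} · (x - mu)] = (-1)·(-0.0339) + (3)·(0.1525) = 0.4915.

Step 4 — take square root: d = √(0.4915) ≈ 0.7011.

d(x, mu) = √(0.4915) ≈ 0.7011


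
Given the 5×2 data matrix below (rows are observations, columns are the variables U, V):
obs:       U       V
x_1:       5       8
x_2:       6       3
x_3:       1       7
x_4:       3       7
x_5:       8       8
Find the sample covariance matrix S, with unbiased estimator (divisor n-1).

Step 1 — column means:
  mean(U) = (5 + 6 + 1 + 3 + 8) / 5 = 23/5 = 4.6
  mean(V) = (8 + 3 + 7 + 7 + 8) / 5 = 33/5 = 6.6

Step 2 — sample covariance S[i,j] = (1/(n-1)) · Σ_k (x_{k,i} - mean_i) · (x_{k,j} - mean_j), with n-1 = 4.
  S[U,U] = ((0.4)·(0.4) + (1.4)·(1.4) + (-3.6)·(-3.6) + (-1.6)·(-1.6) + (3.4)·(3.4)) / 4 = 29.2/4 = 7.3
  S[U,V] = ((0.4)·(1.4) + (1.4)·(-3.6) + (-3.6)·(0.4) + (-1.6)·(0.4) + (3.4)·(1.4)) / 4 = -1.8/4 = -0.45
  S[V,V] = ((1.4)·(1.4) + (-3.6)·(-3.6) + (0.4)·(0.4) + (0.4)·(0.4) + (1.4)·(1.4)) / 4 = 17.2/4 = 4.3

S is symmetric (S[j,i] = S[i,j]). Assembling:

S = [[7.3, -0.45],
 [-0.45, 4.3]]


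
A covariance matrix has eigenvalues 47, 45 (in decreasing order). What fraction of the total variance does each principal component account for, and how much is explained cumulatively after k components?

Step 1 — total variance = trace(Sigma) = Σ λ_i = 47 + 45 = 92.

Step 2 — fraction explained by component i = λ_i / Σ λ:
  PC1: 47/92 = 0.5109
  PC2: 45/92 = 0.4891

Step 3 — cumulative fraction after k components = (λ_1 + ... + λ_k) / Σ λ:
  k = 1: 47/92 = 0.5109
  k = 2: (47 + 45)/92 = 92/92 = 1

Summary (fraction, with percent):

explained: PC1 0.5109 (51.09%), PC2 0.4891 (48.91%);  cumulative: 0.5109, 1


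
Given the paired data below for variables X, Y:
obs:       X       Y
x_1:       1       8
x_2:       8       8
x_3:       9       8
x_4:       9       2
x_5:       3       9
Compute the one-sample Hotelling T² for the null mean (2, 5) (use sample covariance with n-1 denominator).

Step 1 — sample mean vector:
  mean(X) = (1 + 8 + 9 + 9 + 3) / 5 = 30/5 = 6
  mean(Y) = (8 + 8 + 8 + 2 + 9) / 5 = 35/5 = 7
  x̄ = (6, 7),  deviation x̄ - mu_0 = (6, 7) - (2, 5) = (4, 2).

Step 2 — sample covariance matrix, S[i,j] = (1/(n-1)) · Σ_k (x_{k,i} - mean_i) · (x_{k,j} - mean_j), divisor n-1 = 4:
  S[X,X] = ((-5)·(-5) + (2)·(2) + (3)·(3) + (3)·(3) + (-3)·(-3)) / 4 = 56/4 = 14
  S[X,Y] = ((-5)·(1) + (2)·(1) + (3)·(1) + (3)·(-5) + (-3)·(2)) / 4 = -21/4 = -5.25
  S[Y,Y] = ((1)·(1) + (1)·(1) + (1)·(1) + (-5)·(-5) + (2)·(2)) / 4 = 32/4 = 8
  S = [[14, -5.25],
 [-5.25, 8]].

Step 3 — invert S. det(S) = 14·8 - (-5.25)² = 84.4375.
  S^{-1} = (1/det) · [[d, -b], [-b, a]] = [[0.0947, 0.0622],
 [0.0622, 0.1658]].

Step 4 — quadratic form (x̄ - mu_0)^T · S^{-1} · (x̄ - mu_0):
  S^{-1} · (x̄ - mu_0) = (0.5033, 0.5803),
  (x̄ - mu_0)^T · [...] = (4)·(0.5033) + (2)·(0.5803) = 3.1739.

Step 5 — scale by n: T² = 5 · 3.1739 = 15.8697.

T² ≈ 15.8697


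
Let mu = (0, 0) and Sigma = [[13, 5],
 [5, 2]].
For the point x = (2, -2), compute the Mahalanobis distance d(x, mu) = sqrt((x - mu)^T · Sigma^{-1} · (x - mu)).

Step 1 — centre the observation: (x - mu) = (2, -2).

Step 2 — invert Sigma. det(Sigma) = 13·2 - (5)² = 1.
  Sigma^{-1} = (1/det) · [[d, -b], [-b, a]] = [[2, -5],
 [-5, 13]].

Step 3 — form the quadratic (x - mu)^T · Sigma^{-1} · (x - mu):
  Sigma^{-1} · (x - mu) = (14, -36).
  (x - mu)^T · [Sigma^{-1} · (x - mu)] = (2)·(14) + (-2)·(-36) = 100.

Step 4 — take square root: d = √(100) ≈ 10.

d(x, mu) = √(100) ≈ 10


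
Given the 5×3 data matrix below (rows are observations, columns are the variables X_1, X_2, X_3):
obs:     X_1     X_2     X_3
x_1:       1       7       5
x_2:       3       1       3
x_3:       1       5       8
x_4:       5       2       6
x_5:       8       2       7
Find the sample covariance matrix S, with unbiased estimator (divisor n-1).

Step 1 — column means:
  mean(X_1) = (1 + 3 + 1 + 5 + 8) / 5 = 18/5 = 3.6
  mean(X_2) = (7 + 1 + 5 + 2 + 2) / 5 = 17/5 = 3.4
  mean(X_3) = (5 + 3 + 8 + 6 + 7) / 5 = 29/5 = 5.8

Step 2 — sample covariance S[i,j] = (1/(n-1)) · Σ_k (x_{k,i} - mean_i) · (x_{k,j} - mean_j), with n-1 = 4.
  S[X_1,X_1] = ((-2.6)·(-2.6) + (-0.6)·(-0.6) + (-2.6)·(-2.6) + (1.4)·(1.4) + (4.4)·(4.4)) / 4 = 35.2/4 = 8.8
  S[X_1,X_2] = ((-2.6)·(3.6) + (-0.6)·(-2.4) + (-2.6)·(1.6) + (1.4)·(-1.4) + (4.4)·(-1.4)) / 4 = -20.2/4 = -5.05
  S[X_1,X_3] = ((-2.6)·(-0.8) + (-0.6)·(-2.8) + (-2.6)·(2.2) + (1.4)·(0.2) + (4.4)·(1.2)) / 4 = 3.6/4 = 0.9
  S[X_2,X_2] = ((3.6)·(3.6) + (-2.4)·(-2.4) + (1.6)·(1.6) + (-1.4)·(-1.4) + (-1.4)·(-1.4)) / 4 = 25.2/4 = 6.3
  S[X_2,X_3] = ((3.6)·(-0.8) + (-2.4)·(-2.8) + (1.6)·(2.2) + (-1.4)·(0.2) + (-1.4)·(1.2)) / 4 = 5.4/4 = 1.35
  S[X_3,X_3] = ((-0.8)·(-0.8) + (-2.8)·(-2.8) + (2.2)·(2.2) + (0.2)·(0.2) + (1.2)·(1.2)) / 4 = 14.8/4 = 3.7

S is symmetric (S[j,i] = S[i,j]). Assembling:

S = [[8.8, -5.05, 0.9],
 [-5.05, 6.3, 1.35],
 [0.9, 1.35, 3.7]]


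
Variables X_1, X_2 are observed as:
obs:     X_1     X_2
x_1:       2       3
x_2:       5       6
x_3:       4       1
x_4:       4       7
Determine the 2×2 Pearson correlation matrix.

Step 1 — column means:
  mean(X_1) = (2 + 5 + 4 + 4) / 4 = 15/4 = 3.75
  mean(X_2) = (3 + 6 + 1 + 7) / 4 = 17/4 = 4.25

Step 2 — sample variances and covariances s[i,j] = (1/(n-1)) · Σ_k (x_{k,i} - mean_i) · (x_{k,j} - mean_j), with n-1 = 3:
  s[X_1,X_1] = ((-1.75)·(-1.75) + (1.25)·(1.25) + (0.25)·(0.25) + (0.25)·(0.25)) / 3 = 4.75/3 = 1.5833
  s[X_1,X_2] = ((-1.75)·(-1.25) + (1.25)·(1.75) + (0.25)·(-3.25) + (0.25)·(2.75)) / 3 = 4.25/3 = 1.4167
  s[X_2,X_2] = ((-1.25)·(-1.25) + (1.75)·(1.75) + (-3.25)·(-3.25) + (2.75)·(2.75)) / 3 = 22.75/3 = 7.5833
  Sample standard deviations s_i = √(s[i,i]):
  s(X_1) = √(1.5833) = 1.2583
  s(X_2) = √(7.5833) = 2.7538

Step 3 — r_{ij} = s_{ij} / (s_i · s_j):
  r[X_1,X_1] = 1 (diagonal).
  r[X_1,X_2] = 1.4167 / (1.2583 · 2.7538) = 1.4167 / 3.4651 = 0.4088
  r[X_2,X_2] = 1 (diagonal).

R is symmetric with unit diagonal. Assembling:

R = [[1, 0.4088],
 [0.4088, 1]]


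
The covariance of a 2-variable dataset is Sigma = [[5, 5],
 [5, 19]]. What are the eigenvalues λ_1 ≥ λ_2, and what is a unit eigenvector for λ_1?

Step 1 — characteristic polynomial of 2×2 Sigma:
  det(Sigma - λI) = λ² - trace · λ + det = 0.
  trace = 5 + 19 = 24, det = 5·19 - (5)² = 70.
Step 2 — discriminant:
  Δ = trace² - 4·det = 576 - 280 = 296.
Step 3 — eigenvalues:
  λ = (trace ± √Δ)/2 = (24 ± 17.2047)/2,
  λ_1 = 20.6023,  λ_2 = 3.3977.

Step 4 — unit eigenvector for λ_1: solve (Sigma - λ_1 I)v = 0. First row:
  (5 - 20.6023)·v_x + (5)·v_y = 0, i.e. (-15.6023)·v_x + (5)·v_y = 0,
  so v ∝ (b, λ_1 - a) = (5, 15.6023) = u.
  ||u|| = √((5)² + (15.6023)²) = √(268.4326) ≈ 16.3839,
  v_1 = u/||u|| ≈ (0.3052, 0.9523) (||v_1|| = 1).

λ_1 = 20.6023,  λ_2 = 3.3977;  v_1 ≈ (0.3052, 0.9523)


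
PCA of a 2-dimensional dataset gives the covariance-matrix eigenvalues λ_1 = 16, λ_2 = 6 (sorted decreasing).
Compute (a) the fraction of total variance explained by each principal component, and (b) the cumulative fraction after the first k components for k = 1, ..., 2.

Step 1 — total variance = trace(Sigma) = Σ λ_i = 16 + 6 = 22.

Step 2 — fraction explained by component i = λ_i / Σ λ:
  PC1: 16/22 = 0.7273
  PC2: 6/22 = 0.2727

Step 3 — cumulative fraction after k components = (λ_1 + ... + λ_k) / Σ λ:
  k = 1: 16/22 = 0.7273
  k = 2: (16 + 6)/22 = 22/22 = 1

Summary (fraction, with percent):

explained: PC1 0.7273 (72.73%), PC2 0.2727 (27.27%);  cumulative: 0.7273, 1


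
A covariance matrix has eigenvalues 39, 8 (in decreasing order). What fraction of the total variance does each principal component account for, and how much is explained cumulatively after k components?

Step 1 — total variance = trace(Sigma) = Σ λ_i = 39 + 8 = 47.

Step 2 — fraction explained by component i = λ_i / Σ λ:
  PC1: 39/47 = 0.8298
  PC2: 8/47 = 0.1702

Step 3 — cumulative fraction after k components = (λ_1 + ... + λ_k) / Σ λ:
  k = 1: 39/47 = 0.8298
  k = 2: (39 + 8)/47 = 47/47 = 1

Summary (fraction, with percent):

explained: PC1 0.8298 (82.98%), PC2 0.1702 (17.02%);  cumulative: 0.8298, 1


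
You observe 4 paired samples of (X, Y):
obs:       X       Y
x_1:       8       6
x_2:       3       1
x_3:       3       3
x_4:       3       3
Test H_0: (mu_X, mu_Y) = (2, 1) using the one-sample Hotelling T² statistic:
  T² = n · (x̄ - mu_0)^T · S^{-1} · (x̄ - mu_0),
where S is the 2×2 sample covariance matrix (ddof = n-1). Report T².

Step 1 — sample mean vector:
  mean(X) = (8 + 3 + 3 + 3) / 4 = 17/4 = 4.25
  mean(Y) = (6 + 1 + 3 + 3) / 4 = 13/4 = 3.25
  x̄ = (4.25, 3.25),  deviation x̄ - mu_0 = (4.25, 3.25) - (2, 1) = (2.25, 2.25).

Step 2 — sample covariance matrix, S[i,j] = (1/(n-1)) · Σ_k (x_{k,i} - mean_i) · (x_{k,j} - mean_j), divisor n-1 = 3:
  S[X,X] = ((3.75)·(3.75) + (-1.25)·(-1.25) + (-1.25)·(-1.25) + (-1.25)·(-1.25)) / 3 = 18.75/3 = 6.25
  S[X,Y] = ((3.75)·(2.75) + (-1.25)·(-2.25) + (-1.25)·(-0.25) + (-1.25)·(-0.25)) / 3 = 13.75/3 = 4.5833
  S[Y,Y] = ((2.75)·(2.75) + (-2.25)·(-2.25) + (-0.25)·(-0.25) + (-0.25)·(-0.25)) / 3 = 12.75/3 = 4.25
  S = [[6.25, 4.5833],
 [4.5833, 4.25]].

Step 3 — invert S. det(S) = 6.25·4.25 - (4.5833)² = 5.5556.
  S^{-1} = (1/det) · [[d, -b], [-b, a]] = [[0.765, -0.825],
 [-0.825, 1.125]].

Step 4 — quadratic form (x̄ - mu_0)^T · S^{-1} · (x̄ - mu_0):
  S^{-1} · (x̄ - mu_0) = (-0.135, 0.675),
  (x̄ - mu_0)^T · [...] = (2.25)·(-0.135) + (2.25)·(0.675) = 1.215.

Step 5 — scale by n: T² = 4 · 1.215 = 4.86.

T² ≈ 4.86


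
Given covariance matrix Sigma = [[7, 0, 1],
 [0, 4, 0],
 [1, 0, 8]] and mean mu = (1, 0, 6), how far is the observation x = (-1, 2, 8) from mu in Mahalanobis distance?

Step 1 — centre the observation: (x - mu) = (-2, 2, 2).

Step 2 — invert Sigma (cofactor / det for 3×3, or solve directly):
  Sigma^{-1} = [[0.1455, 0, -0.0182],
 [0, 0.25, 0],
 [-0.0182, 0, 0.1273]].

Step 3 — form the quadratic (x - mu)^T · Sigma^{-1} · (x - mu):
  Sigma^{-1} · (x - mu) = (-0.3273, 0.5, 0.2909).
  (x - mu)^T · [Sigma^{-1} · (x - mu)] = (-2)·(-0.3273) + (2)·(0.5) + (2)·(0.2909) = 2.2364.

Step 4 — take square root: d = √(2.2364) ≈ 1.4954.

d(x, mu) = √(2.2364) ≈ 1.4954


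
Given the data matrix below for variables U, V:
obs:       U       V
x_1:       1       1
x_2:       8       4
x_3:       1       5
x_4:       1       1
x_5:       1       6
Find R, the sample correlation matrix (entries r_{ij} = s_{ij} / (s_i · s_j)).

Step 1 — column means:
  mean(U) = (1 + 8 + 1 + 1 + 1) / 5 = 12/5 = 2.4
  mean(V) = (1 + 4 + 5 + 1 + 6) / 5 = 17/5 = 3.4

Step 2 — sample variances and covariances s[i,j] = (1/(n-1)) · Σ_k (x_{k,i} - mean_i) · (x_{k,j} - mean_j), with n-1 = 4:
  s[U,U] = ((-1.4)·(-1.4) + (5.6)·(5.6) + (-1.4)·(-1.4) + (-1.4)·(-1.4) + (-1.4)·(-1.4)) / 4 = 39.2/4 = 9.8
  s[U,V] = ((-1.4)·(-2.4) + (5.6)·(0.6) + (-1.4)·(1.6) + (-1.4)·(-2.4) + (-1.4)·(2.6)) / 4 = 4.2/4 = 1.05
  s[V,V] = ((-2.4)·(-2.4) + (0.6)·(0.6) + (1.6)·(1.6) + (-2.4)·(-2.4) + (2.6)·(2.6)) / 4 = 21.2/4 = 5.3
  Sample standard deviations s_i = √(s[i,i]):
  s(U) = √(9.8) = 3.1305
  s(V) = √(5.3) = 2.3022

Step 3 — r_{ij} = s_{ij} / (s_i · s_j):
  r[U,U] = 1 (diagonal).
  r[U,V] = 1.05 / (3.1305 · 2.3022) = 1.05 / 7.2069 = 0.1457
  r[V,V] = 1 (diagonal).

R is symmetric with unit diagonal. Assembling:

R = [[1, 0.1457],
 [0.1457, 1]]


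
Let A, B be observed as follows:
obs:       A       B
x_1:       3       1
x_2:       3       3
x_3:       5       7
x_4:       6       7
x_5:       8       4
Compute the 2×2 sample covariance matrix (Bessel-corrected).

Step 1 — column means:
  mean(A) = (3 + 3 + 5 + 6 + 8) / 5 = 25/5 = 5
  mean(B) = (1 + 3 + 7 + 7 + 4) / 5 = 22/5 = 4.4

Step 2 — sample covariance S[i,j] = (1/(n-1)) · Σ_k (x_{k,i} - mean_i) · (x_{k,j} - mean_j), with n-1 = 4.
  S[A,A] = ((-2)·(-2) + (-2)·(-2) + (0)·(0) + (1)·(1) + (3)·(3)) / 4 = 18/4 = 4.5
  S[A,B] = ((-2)·(-3.4) + (-2)·(-1.4) + (0)·(2.6) + (1)·(2.6) + (3)·(-0.4)) / 4 = 11/4 = 2.75
  S[B,B] = ((-3.4)·(-3.4) + (-1.4)·(-1.4) + (2.6)·(2.6) + (2.6)·(2.6) + (-0.4)·(-0.4)) / 4 = 27.2/4 = 6.8

S is symmetric (S[j,i] = S[i,j]). Assembling:

S = [[4.5, 2.75],
 [2.75, 6.8]]


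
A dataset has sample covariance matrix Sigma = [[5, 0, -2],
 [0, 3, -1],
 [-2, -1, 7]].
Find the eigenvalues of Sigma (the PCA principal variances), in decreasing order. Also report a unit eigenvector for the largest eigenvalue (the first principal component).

Step 1 — characteristic polynomial p(λ) = det(λI - Sigma) = λ³ - tr·λ² + c_1·λ - det, where tr = trace, c_1 = sum of the principal 2×2 minors, det = det(Sigma):
  tr = 5 + 3 + 7 = 15,
  c_1 = (5·3 - (0)²) + (5·7 - (-2)²) + (3·7 - (-1)²) = 15 + 31 + 20 = 66,
  det = 5·(3·7 - (-1)²) - (0)·((0)·7 - (-1)·(-2)) + (-2)·((0)·(-1) - 3·(-2)) = 5·(20) - (0)·(-2) + (-2)·(6) = 88.
  So p(λ) = λ³ - 15λ² + 66λ - 88.
Step 2 — look for an integer root (rational root theorem: any rational root is an integer divisor of 88). Testing λ = 4:
  p(4) = 64 - 240 + 264 - 88 = 0  ✓
  Dividing out (λ - 4): p(λ) = (λ - 4)(λ² - 11λ + 22).
Step 3 — remaining eigenvalues from the quadratic λ² - 11λ + 22 = 0:
  Δ = 11² - 4·22 = 121 - 88 = 33,  λ = (11 ± √33)/2 = (11 ± 5.7446)/2 ≈ 8.3723 or 2.6277.
  Sorted: λ_1 = 8.3723,  λ_2 = 4,  λ_3 = 2.6277  (check: sum = 15 = tr ✓).

Step 4 — unit eigenvector for λ_1 ≈ 8.3723: v spans the null space of (Sigma - λ_1 I), whose rows are
  r_1 = (-3.3723, 0, -2),  r_2 = (0, -5.3723, -1),  r_3 = (-2, -1, -1.3723).
  v is orthogonal to every row, so take v ∝ r_1 × r_2 = ((0)·(-1) - (-2)·(-5.3723), (-2)·(0) - (-3.3723)·(-1), (-3.3723)·(-5.3723) - (0)·(0)) ≈ (-10.7446, -3.3723, 18.1168).
  Rescale (multiply by -1 so the first nonzero entry is positive): u = (10.7446, 3.3723, -18.1168).
  ||u|| = √((10.7446)² + (3.3723)² + (-18.1168)²) = √(455.0379) ≈ 21.3316,  v_1 = u/||u|| ≈ (0.5037, 0.1581, -0.8493) (||v_1|| = 1).

λ_1 = 8.3723,  λ_2 = 4,  λ_3 = 2.6277;  v_1 ≈ (0.5037, 0.1581, -0.8493)


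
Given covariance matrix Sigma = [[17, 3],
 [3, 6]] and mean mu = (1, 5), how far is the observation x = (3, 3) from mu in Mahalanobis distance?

Step 1 — centre the observation: (x - mu) = (2, -2).

Step 2 — invert Sigma. det(Sigma) = 17·6 - (3)² = 93.
  Sigma^{-1} = (1/det) · [[d, -b], [-b, a]] = [[0.0645, -0.0323],
 [-0.0323, 0.1828]].

Step 3 — form the quadratic (x - mu)^T · Sigma^{-1} · (x - mu):
  Sigma^{-1} · (x - mu) = (0.1935, -0.4301).
  (x - mu)^T · [Sigma^{-1} · (x - mu)] = (2)·(0.1935) + (-2)·(-0.4301) = 1.2473.

Step 4 — take square root: d = √(1.2473) ≈ 1.1168.

d(x, mu) = √(1.2473) ≈ 1.1168


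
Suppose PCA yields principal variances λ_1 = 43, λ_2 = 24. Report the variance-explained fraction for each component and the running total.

Step 1 — total variance = trace(Sigma) = Σ λ_i = 43 + 24 = 67.

Step 2 — fraction explained by component i = λ_i / Σ λ:
  PC1: 43/67 = 0.6418
  PC2: 24/67 = 0.3582

Step 3 — cumulative fraction after k components = (λ_1 + ... + λ_k) / Σ λ:
  k = 1: 43/67 = 0.6418
  k = 2: (43 + 24)/67 = 67/67 = 1

Summary (fraction, with percent):

explained: PC1 0.6418 (64.18%), PC2 0.3582 (35.82%);  cumulative: 0.6418, 1


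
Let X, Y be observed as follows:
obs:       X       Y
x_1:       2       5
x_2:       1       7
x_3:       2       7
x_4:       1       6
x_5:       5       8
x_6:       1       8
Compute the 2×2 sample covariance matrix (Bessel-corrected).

Step 1 — column means:
  mean(X) = (2 + 1 + 2 + 1 + 5 + 1) / 6 = 12/6 = 2
  mean(Y) = (5 + 7 + 7 + 6 + 8 + 8) / 6 = 41/6 = 6.8333

Step 2 — sample covariance S[i,j] = (1/(n-1)) · Σ_k (x_{k,i} - mean_i) · (x_{k,j} - mean_j), with n-1 = 5.
  S[X,X] = ((0)·(0) + (-1)·(-1) + (0)·(0) + (-1)·(-1) + (3)·(3) + (-1)·(-1)) / 5 = 12/5 = 2.4
  S[X,Y] = ((0)·(-1.8333) + (-1)·(0.1667) + (0)·(0.1667) + (-1)·(-0.8333) + (3)·(1.1667) + (-1)·(1.1667)) / 5 = 3/5 = 0.6
  S[Y,Y] = ((-1.8333)·(-1.8333) + (0.1667)·(0.1667) + (0.1667)·(0.1667) + (-0.8333)·(-0.8333) + (1.1667)·(1.1667) + (1.1667)·(1.1667)) / 5 = 6.8333/5 = 1.3667

S is symmetric (S[j,i] = S[i,j]). Assembling:

S = [[2.4, 0.6],
 [0.6, 1.3667]]


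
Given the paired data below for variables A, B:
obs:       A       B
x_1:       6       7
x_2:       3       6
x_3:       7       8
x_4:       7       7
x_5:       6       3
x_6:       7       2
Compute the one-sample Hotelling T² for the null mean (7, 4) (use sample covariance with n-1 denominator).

Step 1 — sample mean vector:
  mean(A) = (6 + 3 + 7 + 7 + 6 + 7) / 6 = 36/6 = 6
  mean(B) = (7 + 6 + 8 + 7 + 3 + 2) / 6 = 33/6 = 5.5
  x̄ = (6, 5.5),  deviation x̄ - mu_0 = (6, 5.5) - (7, 4) = (-1, 1.5).

Step 2 — sample covariance matrix, S[i,j] = (1/(n-1)) · Σ_k (x_{k,i} - mean_i) · (x_{k,j} - mean_j), divisor n-1 = 5:
  S[A,A] = ((0)·(0) + (-3)·(-3) + (1)·(1) + (1)·(1) + (0)·(0) + (1)·(1)) / 5 = 12/5 = 2.4
  S[A,B] = ((0)·(1.5) + (-3)·(0.5) + (1)·(2.5) + (1)·(1.5) + (0)·(-2.5) + (1)·(-3.5)) / 5 = -1/5 = -0.2
  S[B,B] = ((1.5)·(1.5) + (0.5)·(0.5) + (2.5)·(2.5) + (1.5)·(1.5) + (-2.5)·(-2.5) + (-3.5)·(-3.5)) / 5 = 29.5/5 = 5.9
  S = [[2.4, -0.2],
 [-0.2, 5.9]].

Step 3 — invert S. det(S) = 2.4·5.9 - (-0.2)² = 14.12.
  S^{-1} = (1/det) · [[d, -b], [-b, a]] = [[0.4178, 0.0142],
 [0.0142, 0.17]].

Step 4 — quadratic form (x̄ - mu_0)^T · S^{-1} · (x̄ - mu_0):
  S^{-1} · (x̄ - mu_0) = (-0.3966, 0.2408),
  (x̄ - mu_0)^T · [...] = (-1)·(-0.3966) + (1.5)·(0.2408) = 0.7578.

Step 5 — scale by n: T² = 6 · 0.7578 = 4.5467.

T² ≈ 4.5467


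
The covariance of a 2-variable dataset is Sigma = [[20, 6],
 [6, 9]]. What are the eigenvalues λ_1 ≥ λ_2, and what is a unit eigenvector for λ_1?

Step 1 — characteristic polynomial of 2×2 Sigma:
  det(Sigma - λI) = λ² - trace · λ + det = 0.
  trace = 20 + 9 = 29, det = 20·9 - (6)² = 144.
Step 2 — discriminant:
  Δ = trace² - 4·det = 841 - 576 = 265.
Step 3 — eigenvalues:
  λ = (trace ± √Δ)/2 = (29 ± 16.2788)/2,
  λ_1 = 22.6394,  λ_2 = 6.3606.

Step 4 — unit eigenvector for λ_1: solve (Sigma - λ_1 I)v = 0. First row:
  (20 - 22.6394)·v_x + (6)·v_y = 0, i.e. (-2.6394)·v_x + (6)·v_y = 0,
  so v ∝ (b, λ_1 - a) = (6, 2.6394) = u.
  ||u|| = √((6)² + (2.6394)²) = √(42.9665) ≈ 6.5549,
  v_1 = u/||u|| ≈ (0.9153, 0.4027) (||v_1|| = 1).

λ_1 = 22.6394,  λ_2 = 6.3606;  v_1 ≈ (0.9153, 0.4027)


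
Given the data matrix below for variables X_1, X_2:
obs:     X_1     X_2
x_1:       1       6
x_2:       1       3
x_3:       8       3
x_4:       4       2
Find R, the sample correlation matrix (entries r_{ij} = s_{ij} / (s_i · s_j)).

Step 1 — column means:
  mean(X_1) = (1 + 1 + 8 + 4) / 4 = 14/4 = 3.5
  mean(X_2) = (6 + 3 + 3 + 2) / 4 = 14/4 = 3.5

Step 2 — sample variances and covariances s[i,j] = (1/(n-1)) · Σ_k (x_{k,i} - mean_i) · (x_{k,j} - mean_j), with n-1 = 3:
  s[X_1,X_1] = ((-2.5)·(-2.5) + (-2.5)·(-2.5) + (4.5)·(4.5) + (0.5)·(0.5)) / 3 = 33/3 = 11
  s[X_1,X_2] = ((-2.5)·(2.5) + (-2.5)·(-0.5) + (4.5)·(-0.5) + (0.5)·(-1.5)) / 3 = -8/3 = -2.6667
  s[X_2,X_2] = ((2.5)·(2.5) + (-0.5)·(-0.5) + (-0.5)·(-0.5) + (-1.5)·(-1.5)) / 3 = 9/3 = 3
  Sample standard deviations s_i = √(s[i,i]):
  s(X_1) = √(11) = 3.3166
  s(X_2) = √(3) = 1.7321

Step 3 — r_{ij} = s_{ij} / (s_i · s_j):
  r[X_1,X_1] = 1 (diagonal).
  r[X_1,X_2] = -2.6667 / (3.3166 · 1.7321) = -2.6667 / 5.7446 = -0.4642
  r[X_2,X_2] = 1 (diagonal).

R is symmetric with unit diagonal. Assembling:

R = [[1, -0.4642],
 [-0.4642, 1]]


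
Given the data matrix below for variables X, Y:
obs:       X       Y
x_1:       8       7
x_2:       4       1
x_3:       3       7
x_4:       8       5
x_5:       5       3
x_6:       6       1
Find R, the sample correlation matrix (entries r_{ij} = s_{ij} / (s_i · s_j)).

Step 1 — column means:
  mean(X) = (8 + 4 + 3 + 8 + 5 + 6) / 6 = 34/6 = 5.6667
  mean(Y) = (7 + 1 + 7 + 5 + 3 + 1) / 6 = 24/6 = 4

Step 2 — sample variances and covariances s[i,j] = (1/(n-1)) · Σ_k (x_{k,i} - mean_i) · (x_{k,j} - mean_j), with n-1 = 5:
  s[X,X] = ((2.3333)·(2.3333) + (-1.6667)·(-1.6667) + (-2.6667)·(-2.6667) + (2.3333)·(2.3333) + (-0.6667)·(-0.6667) + (0.3333)·(0.3333)) / 5 = 21.3333/5 = 4.2667
  s[X,Y] = ((2.3333)·(3) + (-1.6667)·(-3) + (-2.6667)·(3) + (2.3333)·(1) + (-0.6667)·(-1) + (0.3333)·(-3)) / 5 = 6/5 = 1.2
  s[Y,Y] = ((3)·(3) + (-3)·(-3) + (3)·(3) + (1)·(1) + (-1)·(-1) + (-3)·(-3)) / 5 = 38/5 = 7.6
  Sample standard deviations s_i = √(s[i,i]):
  s(X) = √(4.2667) = 2.0656
  s(Y) = √(7.6) = 2.7568

Step 3 — r_{ij} = s_{ij} / (s_i · s_j):
  r[X,X] = 1 (diagonal).
  r[X,Y] = 1.2 / (2.0656 · 2.7568) = 1.2 / 5.6944 = 0.2107
  r[Y,Y] = 1 (diagonal).

R is symmetric with unit diagonal. Assembling:

R = [[1, 0.2107],
 [0.2107, 1]]


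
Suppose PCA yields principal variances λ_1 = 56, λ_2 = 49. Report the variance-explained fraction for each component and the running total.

Step 1 — total variance = trace(Sigma) = Σ λ_i = 56 + 49 = 105.

Step 2 — fraction explained by component i = λ_i / Σ λ:
  PC1: 56/105 = 0.5333
  PC2: 49/105 = 0.4667

Step 3 — cumulative fraction after k components = (λ_1 + ... + λ_k) / Σ λ:
  k = 1: 56/105 = 0.5333
  k = 2: (56 + 49)/105 = 105/105 = 1

Summary (fraction, with percent):

explained: PC1 0.5333 (53.33%), PC2 0.4667 (46.67%);  cumulative: 0.5333, 1


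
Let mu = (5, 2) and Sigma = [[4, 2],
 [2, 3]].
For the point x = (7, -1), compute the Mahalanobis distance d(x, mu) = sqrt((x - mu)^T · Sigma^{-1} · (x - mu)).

Step 1 — centre the observation: (x - mu) = (2, -3).

Step 2 — invert Sigma. det(Sigma) = 4·3 - (2)² = 8.
  Sigma^{-1} = (1/det) · [[d, -b], [-b, a]] = [[0.375, -0.25],
 [-0.25, 0.5]].

Step 3 — form the quadratic (x - mu)^T · Sigma^{-1} · (x - mu):
  Sigma^{-1} · (x - mu) = (1.5, -2).
  (x - mu)^T · [Sigma^{-1} · (x - mu)] = (2)·(1.5) + (-3)·(-2) = 9.

Step 4 — take square root: d = √(9) ≈ 3.

d(x, mu) = √(9) ≈ 3


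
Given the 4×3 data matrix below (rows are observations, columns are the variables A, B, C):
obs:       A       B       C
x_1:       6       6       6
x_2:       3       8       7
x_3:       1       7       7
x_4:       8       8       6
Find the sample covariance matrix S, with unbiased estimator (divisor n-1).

Step 1 — column means:
  mean(A) = (6 + 3 + 1 + 8) / 4 = 18/4 = 4.5
  mean(B) = (6 + 8 + 7 + 8) / 4 = 29/4 = 7.25
  mean(C) = (6 + 7 + 7 + 6) / 4 = 26/4 = 6.5

Step 2 — sample covariance S[i,j] = (1/(n-1)) · Σ_k (x_{k,i} - mean_i) · (x_{k,j} - mean_j), with n-1 = 3.
  S[A,A] = ((1.5)·(1.5) + (-1.5)·(-1.5) + (-3.5)·(-3.5) + (3.5)·(3.5)) / 3 = 29/3 = 9.6667
  S[A,B] = ((1.5)·(-1.25) + (-1.5)·(0.75) + (-3.5)·(-0.25) + (3.5)·(0.75)) / 3 = 0.5/3 = 0.1667
  S[A,C] = ((1.5)·(-0.5) + (-1.5)·(0.5) + (-3.5)·(0.5) + (3.5)·(-0.5)) / 3 = -5/3 = -1.6667
  S[B,B] = ((-1.25)·(-1.25) + (0.75)·(0.75) + (-0.25)·(-0.25) + (0.75)·(0.75)) / 3 = 2.75/3 = 0.9167
  S[B,C] = ((-1.25)·(-0.5) + (0.75)·(0.5) + (-0.25)·(0.5) + (0.75)·(-0.5)) / 3 = 0.5/3 = 0.1667
  S[C,C] = ((-0.5)·(-0.5) + (0.5)·(0.5) + (0.5)·(0.5) + (-0.5)·(-0.5)) / 3 = 1/3 = 0.3333

S is symmetric (S[j,i] = S[i,j]). Assembling:

S = [[9.6667, 0.1667, -1.6667],
 [0.1667, 0.9167, 0.1667],
 [-1.6667, 0.1667, 0.3333]]


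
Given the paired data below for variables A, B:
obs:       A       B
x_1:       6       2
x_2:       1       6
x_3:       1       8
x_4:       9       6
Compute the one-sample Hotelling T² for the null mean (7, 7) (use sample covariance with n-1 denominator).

Step 1 — sample mean vector:
  mean(A) = (6 + 1 + 1 + 9) / 4 = 17/4 = 4.25
  mean(B) = (2 + 6 + 8 + 6) / 4 = 22/4 = 5.5
  x̄ = (4.25, 5.5),  deviation x̄ - mu_0 = (4.25, 5.5) - (7, 7) = (-2.75, -1.5).

Step 2 — sample covariance matrix, S[i,j] = (1/(n-1)) · Σ_k (x_{k,i} - mean_i) · (x_{k,j} - mean_j), divisor n-1 = 3:
  S[A,A] = ((1.75)·(1.75) + (-3.25)·(-3.25) + (-3.25)·(-3.25) + (4.75)·(4.75)) / 3 = 46.75/3 = 15.5833
  S[A,B] = ((1.75)·(-3.5) + (-3.25)·(0.5) + (-3.25)·(2.5) + (4.75)·(0.5)) / 3 = -13.5/3 = -4.5
  S[B,B] = ((-3.5)·(-3.5) + (0.5)·(0.5) + (2.5)·(2.5) + (0.5)·(0.5)) / 3 = 19/3 = 6.3333
  S = [[15.5833, -4.5],
 [-4.5, 6.3333]].

Step 3 — invert S. det(S) = 15.5833·6.3333 - (-4.5)² = 78.4444.
  S^{-1} = (1/det) · [[d, -b], [-b, a]] = [[0.0807, 0.0574],
 [0.0574, 0.1987]].

Step 4 — quadratic form (x̄ - mu_0)^T · S^{-1} · (x̄ - mu_0):
  S^{-1} · (x̄ - mu_0) = (-0.3081, -0.4557),
  (x̄ - mu_0)^T · [...] = (-2.75)·(-0.3081) + (-1.5)·(-0.4557) = 1.5308.

Step 5 — scale by n: T² = 4 · 1.5308 = 6.1232.

T² ≈ 6.1232


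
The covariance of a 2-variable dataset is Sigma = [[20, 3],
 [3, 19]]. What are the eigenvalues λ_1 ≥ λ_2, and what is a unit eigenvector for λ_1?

Step 1 — characteristic polynomial of 2×2 Sigma:
  det(Sigma - λI) = λ² - trace · λ + det = 0.
  trace = 20 + 19 = 39, det = 20·19 - (3)² = 371.
Step 2 — discriminant:
  Δ = trace² - 4·det = 1521 - 1484 = 37.
Step 3 — eigenvalues:
  λ = (trace ± √Δ)/2 = (39 ± 6.0828)/2,
  λ_1 = 22.5414,  λ_2 = 16.4586.

Step 4 — unit eigenvector for λ_1: solve (Sigma - λ_1 I)v = 0. First row:
  (20 - 22.5414)·v_x + (3)·v_y = 0, i.e. (-2.5414)·v_x + (3)·v_y = 0,
  so v ∝ (b, λ_1 - a) = (3, 2.5414) = u.
  ||u|| = √((3)² + (2.5414)²) = √(15.4586) ≈ 3.9317,
  v_1 = u/||u|| ≈ (0.763, 0.6464) (||v_1|| = 1).

λ_1 = 22.5414,  λ_2 = 16.4586;  v_1 ≈ (0.763, 0.6464)
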